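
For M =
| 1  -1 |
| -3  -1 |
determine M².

[[4, 0], [0, 4]]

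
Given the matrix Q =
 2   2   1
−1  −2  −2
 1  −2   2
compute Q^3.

[[8, 10, 7], [−11, −14, −16], [19, −10, 20]]

Q^2 = [[3, −2, 0], [−2, 6, −1], [6, 2, 9]]
Q^3 = [[8, 10, 7], [−11, −14, −16], [19, −10, 20]]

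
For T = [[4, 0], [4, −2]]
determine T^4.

[[256, 0], [160, 16]]

T^2 = [[16, 0], [8, 4]]
T^3 = [[64, 0], [48, −8]]
T^4 = [[256, 0], [160, 16]]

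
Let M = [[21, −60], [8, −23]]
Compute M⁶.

tr M = −2 and det M = −3, so the characteristic polynomial is λ² − (−2)λ + (−3) with roots 1 and −3.
Eigenvectors give P = [[3, −5], [1, −2]] with P⁻¹ = [[2, −5], [1, −3]], and M = P·diag(1, −3)·P⁻¹.
Then M⁶ = P·diag(1, 729)·P⁻¹ = [[3, −3645], [1, −1458]] · [[2, −5], [1, −3]] = [[−3639, 10920], [−1456, 4369]].

[[−3639, 10920], [−1456, 4369]]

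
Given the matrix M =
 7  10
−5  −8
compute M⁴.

tr M = −1 and det M = −6, so the characteristic polynomial is λ² − (−1)λ + (−6) with roots 2 and −3.
Eigenvectors give P = [[−2, −1], [1, 1]] with P⁻¹ = [[−1, −1], [1, 2]], and M = P·diag(2, −3)·P⁻¹.
Then M⁴ = P·diag(16, 81)·P⁻¹ = [[−32, −81], [16, 81]] · [[−1, −1], [1, 2]] = [[−49, −130], [65, 146]].

[[−49, −130], [65, 146]]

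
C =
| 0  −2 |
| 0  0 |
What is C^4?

[[0, 0], [0, 0]]

C is strictly triangular, hence nilpotent: C^2 = 0, so C^4 = 0.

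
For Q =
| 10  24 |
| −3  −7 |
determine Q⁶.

[[568, 1512], [−189, −503]]

tr Q = 3 and det Q = 2, so the characteristic polynomial is λ² − (3)λ + (2) with roots 2 and 1.
Eigenvectors give P = [[−3, −8], [1, 3]] with P⁻¹ = [[−3, −8], [1, 3]], and Q = P·diag(2, 1)·P⁻¹.
Then Q⁶ = P·diag(64, 1)·P⁻¹ = [[−192, −8], [64, 3]] · [[−3, −8], [1, 3]] = [[568, 1512], [−189, −503]].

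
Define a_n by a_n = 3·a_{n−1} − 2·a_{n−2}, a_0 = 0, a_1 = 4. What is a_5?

With companion matrix Q = [[3, −2], [1, 0]], [a_n, a_{n−1}]ᵀ = Q·[a_{n−1}, a_{n−2}]ᵀ, so [a_5, a_4]ᵀ = Q^4·[a_1, a_0]ᵀ.
Q^4 = [[31, −30], [15, −14]], giving [a_5, a_4]ᵀ = [[124], [60]].

124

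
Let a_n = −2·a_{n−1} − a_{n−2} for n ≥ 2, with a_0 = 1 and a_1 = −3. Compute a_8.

17

With companion matrix T = [[−2, −1], [1, 0]], [a_n, a_{n−1}]ᵀ = T·[a_{n−1}, a_{n−2}]ᵀ, so [a_8, a_7]ᵀ = T⁷·[a_1, a_0]ᵀ.
T⁷ = [[−8, −7], [7, 6]], giving [a_8, a_7]ᵀ = [[17], [−15]].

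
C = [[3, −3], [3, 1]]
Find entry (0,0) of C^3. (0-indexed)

−36

C^2 = [[0, −12], [12, −8]]
C^3 = [[−36, −12], [12, −44]]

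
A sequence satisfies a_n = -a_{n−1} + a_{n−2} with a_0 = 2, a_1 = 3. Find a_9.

With companion matrix A = [[-1, 1], [1, 0]], [a_n, a_{n−1}]ᵀ = A·[a_{n−1}, a_{n−2}]ᵀ, so [a_9, a_8]ᵀ = A⁸·[a_1, a_0]ᵀ.
A⁸ = [[34, -21], [-21, 13]], giving [a_9, a_8]ᵀ = [[60], [-37]].

60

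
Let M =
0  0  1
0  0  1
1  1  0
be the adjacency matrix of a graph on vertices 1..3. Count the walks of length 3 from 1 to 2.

0

The number of length-3 walks from vertex 1 to vertex 2 is entry (1,2) of M^3, where M is the adjacency matrix.
M^2 = [[1, 1, 0], [1, 1, 0], [0, 0, 2]]
M^3 = [[0, 0, 2], [0, 0, 2], [2, 2, 0]]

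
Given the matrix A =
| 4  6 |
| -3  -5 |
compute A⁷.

tr A = -1 and det A = -2, so the characteristic polynomial is λ² − (-1)λ + (-2) with roots -2 and 1.
Eigenvectors give P = [[-1, -2], [1, 1]] with P⁻¹ = [[1, 2], [-1, -1]], and A = P·diag(-2, 1)·P⁻¹.
Then A⁷ = P·diag(-128, 1)·P⁻¹ = [[128, -2], [-128, 1]] · [[1, 2], [-1, -1]] = [[130, 258], [-129, -257]].

[[130, 258], [-129, -257]]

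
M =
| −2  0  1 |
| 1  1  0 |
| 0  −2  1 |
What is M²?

[[4, −2, −1], [−1, 1, 1], [−2, −4, 1]]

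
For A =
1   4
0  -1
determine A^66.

[[1, 0], [0, 1]]

A² = I (check: tr A = 0 and det A = -1), so A^66 = I since 66 is even.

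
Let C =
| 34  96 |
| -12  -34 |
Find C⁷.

tr C = 0 and det C = -4, so the characteristic polynomial is λ² − (0)λ + (-4) with roots 2 and -2.
Eigenvectors give P = [[3, 8], [-1, -3]] with P⁻¹ = [[3, 8], [-1, -3]], and C = P·diag(2, -2)·P⁻¹.
Then C⁷ = P·diag(128, -128)·P⁻¹ = [[384, -1024], [-128, 384]] · [[3, 8], [-1, -3]] = [[2176, 6144], [-768, -2176]].

[[2176, 6144], [-768, -2176]]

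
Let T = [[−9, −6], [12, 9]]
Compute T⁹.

[[−59049, −39366], [78732, 59049]]

tr T = 0 and det T = −9, so the characteristic polynomial is λ² − (0)λ + (−9) with roots 3 and −3.
Eigenvectors give P = [[−1, −1], [2, 1]] with P⁻¹ = [[1, 1], [−2, −1]], and T = P·diag(3, −3)·P⁻¹.
Then T⁹ = P·diag(19683, −19683)·P⁻¹ = [[−19683, 19683], [39366, −19683]] · [[1, 1], [−2, −1]] = [[−59049, −39366], [78732, 59049]].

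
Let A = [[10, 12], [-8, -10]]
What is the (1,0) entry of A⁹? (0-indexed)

tr A = 0 and det A = -4, so the characteristic polynomial is λ² − (0)λ + (-4) with roots 2 and -2.
Eigenvectors give P = [[3, -1], [-2, 1]] with P⁻¹ = [[1, 1], [2, 3]], and A = P·diag(2, -2)·P⁻¹.
Then A⁹ = P·diag(512, -512)·P⁻¹ = [[1536, 512], [-1024, -512]] · [[1, 1], [2, 3]] = [[2560, 3072], [-2048, -2560]].

-2048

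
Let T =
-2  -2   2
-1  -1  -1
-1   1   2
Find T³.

T² = [[4, 8, 2], [4, 2, -3], [-1, 3, 1]]
T³ = [[-18, -14, 4], [-7, -13, 0], [-2, 0, -3]]

[[-18, -14, 4], [-7, -13, 0], [-2, 0, -3]]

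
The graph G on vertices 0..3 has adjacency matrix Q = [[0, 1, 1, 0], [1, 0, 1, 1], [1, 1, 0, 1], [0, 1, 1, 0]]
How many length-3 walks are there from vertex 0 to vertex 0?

The number of length-3 walks from vertex 0 to vertex 0 is entry (0,0) of Q³, where Q is the adjacency matrix.
Q² = [[2, 1, 1, 2], [1, 3, 2, 1], [1, 2, 3, 1], [2, 1, 1, 2]]
Q³ = [[2, 5, 5, 2], [5, 4, 5, 5], [5, 5, 4, 5], [2, 5, 5, 2]]

2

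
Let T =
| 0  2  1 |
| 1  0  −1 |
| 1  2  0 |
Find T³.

[[0, 2, 1], [1, 0, −1], [1, 2, 0]]

T² = [[3, 2, −2], [−1, 0, 1], [2, 2, −1]]
T³ = [[0, 2, 1], [1, 0, −1], [1, 2, 0]]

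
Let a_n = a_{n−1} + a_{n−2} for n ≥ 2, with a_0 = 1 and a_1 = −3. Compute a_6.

With companion matrix Q = [[1, 1], [1, 0]], [a_n, a_{n−1}]ᵀ = Q·[a_{n−1}, a_{n−2}]ᵀ, so [a_6, a_5]ᵀ = Q⁵·[a_1, a_0]ᵀ.
Q⁵ = [[8, 5], [5, 3]], giving [a_6, a_5]ᵀ = [[−19], [−12]].

−19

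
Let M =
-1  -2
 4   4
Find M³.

[[-17, -10], [20, 8]]

M² = [[-7, -6], [12, 8]]
M³ = [[-17, -10], [20, 8]]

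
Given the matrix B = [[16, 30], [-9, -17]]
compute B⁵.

[[166, 330], [-99, -197]]

tr B = -1 and det B = -2, so the characteristic polynomial is λ² − (-1)λ + (-2) with roots -2 and 1.
Eigenvectors give P = [[-5, -2], [3, 1]] with P⁻¹ = [[1, 2], [-3, -5]], and B = P·diag(-2, 1)·P⁻¹.
Then B⁵ = P·diag(-32, 1)·P⁻¹ = [[160, -2], [-96, 1]] · [[1, 2], [-3, -5]] = [[166, 330], [-99, -197]].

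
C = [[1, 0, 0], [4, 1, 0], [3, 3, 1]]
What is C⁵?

[[1, 0, 0], [20, 1, 0], [135, 15, 1]]

C = I + N where N = [[0, 0, 0], [4, 0, 0], [3, 3, 0]] is strictly lower-triangular, so N³ = 0.
(I + N)⁵ = I + 5·N + 10·N² = [[1, 0, 0], [20, 1, 0], [135, 15, 1]].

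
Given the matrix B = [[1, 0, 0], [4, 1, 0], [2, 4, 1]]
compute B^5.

B = I + N where N = [[0, 0, 0], [4, 0, 0], [2, 4, 0]] is strictly lower-triangular, so N^3 = 0.
(I + N)^5 = I + 5·N + 10·N^2 = [[1, 0, 0], [20, 1, 0], [170, 20, 1]].

[[1, 0, 0], [20, 1, 0], [170, 20, 1]]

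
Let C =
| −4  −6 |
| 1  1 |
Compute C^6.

tr C = −3 and det C = 2, so the characteristic polynomial is λ² − (−3)λ + (2) with roots −2 and −1.
Eigenvectors give P = [[−3, −2], [1, 1]] with P⁻¹ = [[−1, −2], [1, 3]], and C = P·diag(−2, −1)·P⁻¹.
Then C^6 = P·diag(64, 1)·P⁻¹ = [[−192, −2], [64, 1]] · [[−1, −2], [1, 3]] = [[190, 378], [−63, −125]].

[[190, 378], [−63, −125]]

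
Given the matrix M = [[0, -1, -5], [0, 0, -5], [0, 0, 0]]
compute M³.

M is strictly triangular, hence nilpotent: M³ = 0, so M³ = 0.

[[0, 0, 0], [0, 0, 0], [0, 0, 0]]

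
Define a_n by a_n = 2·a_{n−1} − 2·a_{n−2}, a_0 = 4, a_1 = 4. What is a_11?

With companion matrix Q = [[2, −2], [1, 0]], [a_n, a_{n−1}]ᵀ = Q·[a_{n−1}, a_{n−2}]ᵀ, so [a_11, a_10]ᵀ = Q^10·[a_1, a_0]ᵀ.
Q^10 = [[32, −64], [32, −32]], giving [a_11, a_10]ᵀ = [[−128], [0]].

−128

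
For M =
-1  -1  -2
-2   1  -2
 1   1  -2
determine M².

[[1, -2, 8], [-2, 1, 6], [-5, -2, 0]]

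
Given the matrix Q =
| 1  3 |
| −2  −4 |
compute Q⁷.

[[253, 381], [−254, −382]]

tr Q = −3 and det Q = 2, so the characteristic polynomial is λ² − (−3)λ + (2) with roots −2 and −1.
Eigenvectors give P = [[−1, 3], [1, −2]] with P⁻¹ = [[2, 3], [1, 1]], and Q = P·diag(−2, −1)·P⁻¹.
Then Q⁷ = P·diag(−128, −1)·P⁻¹ = [[128, −3], [−128, 2]] · [[2, 3], [1, 1]] = [[253, 381], [−254, −382]].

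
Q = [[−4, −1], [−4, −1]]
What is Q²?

[[20, 5], [20, 5]]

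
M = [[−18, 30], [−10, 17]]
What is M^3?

tr M = −1 and det M = −6, so the characteristic polynomial is λ² − (−1)λ + (−6) with roots −3 and 2.
Eigenvectors give P = [[−2, 3], [−1, 2]] with P⁻¹ = [[−2, 3], [−1, 2]], and M = P·diag(−3, 2)·P⁻¹.
Then M^3 = P·diag(−27, 8)·P⁻¹ = [[54, 24], [27, 16]] · [[−2, 3], [−1, 2]] = [[−132, 210], [−70, 113]].

[[−132, 210], [−70, 113]]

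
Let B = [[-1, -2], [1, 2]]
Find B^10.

[[-1, -2], [1, 2]]

B² = B (a projection; rank 1, trace 1), so B^10 = B.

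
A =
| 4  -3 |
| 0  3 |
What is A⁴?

[[256, -525], [0, 81]]

A² = [[16, -21], [0, 9]]
A³ = [[64, -111], [0, 27]]
A⁴ = [[256, -525], [0, 81]]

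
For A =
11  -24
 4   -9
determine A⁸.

[[19681, -39360], [6560, -13119]]

tr A = 2 and det A = -3, so the characteristic polynomial is λ² − (2)λ + (-3) with roots -1 and 3.
Eigenvectors give P = [[2, -3], [1, -1]] with P⁻¹ = [[-1, 3], [-1, 2]], and A = P·diag(-1, 3)·P⁻¹.
Then A⁸ = P·diag(1, 6561)·P⁻¹ = [[2, -19683], [1, -6561]] · [[-1, 3], [-1, 2]] = [[19681, -39360], [6560, -13119]].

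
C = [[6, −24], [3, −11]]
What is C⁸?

tr C = −5 and det C = 6, so the characteristic polynomial is λ² − (−5)λ + (6) with roots −3 and −2.
Eigenvectors give P = [[−8, 3], [−3, 1]] with P⁻¹ = [[1, −3], [3, −8]], and C = P·diag(−3, −2)·P⁻¹.
Then C⁸ = P·diag(6561, 256)·P⁻¹ = [[−52488, 768], [−19683, 256]] · [[1, −3], [3, −8]] = [[−50184, 151320], [−18915, 57001]].

[[−50184, 151320], [−18915, 57001]]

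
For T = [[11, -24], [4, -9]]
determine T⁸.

[[19681, -39360], [6560, -13119]]

tr T = 2 and det T = -3, so the characteristic polynomial is λ² − (2)λ + (-3) with roots 3 and -1.
Eigenvectors give P = [[-3, -2], [-1, -1]] with P⁻¹ = [[-1, 2], [1, -3]], and T = P·diag(3, -1)·P⁻¹.
Then T⁸ = P·diag(6561, 1)·P⁻¹ = [[-19683, -2], [-6561, -1]] · [[-1, 2], [1, -3]] = [[19681, -39360], [6560, -13119]].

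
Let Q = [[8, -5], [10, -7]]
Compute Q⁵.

tr Q = 1 and det Q = -6, so the characteristic polynomial is λ² − (1)λ + (-6) with roots 3 and -2.
Eigenvectors give P = [[1, -1], [1, -2]] with P⁻¹ = [[2, -1], [1, -1]], and Q = P·diag(3, -2)·P⁻¹.
Then Q⁵ = P·diag(243, -32)·P⁻¹ = [[243, 32], [243, 64]] · [[2, -1], [1, -1]] = [[518, -275], [550, -307]].

[[518, -275], [550, -307]]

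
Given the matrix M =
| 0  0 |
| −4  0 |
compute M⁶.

[[0, 0], [0, 0]]

M is strictly triangular, hence nilpotent: M² = 0, so M⁶ = 0.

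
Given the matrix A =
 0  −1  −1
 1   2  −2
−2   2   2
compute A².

[[1, −4, 0], [6, −1, −9], [−2, 10, 2]]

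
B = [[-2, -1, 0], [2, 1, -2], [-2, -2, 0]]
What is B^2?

[[2, 1, 2], [2, 3, -2], [0, 0, 4]]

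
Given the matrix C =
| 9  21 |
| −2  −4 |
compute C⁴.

[[471, 1365], [−130, −374]]

tr C = 5 and det C = 6, so the characteristic polynomial is λ² − (5)λ + (6) with roots 2 and 3.
Eigenvectors give P = [[−3, −7], [1, 2]] with P⁻¹ = [[2, 7], [−1, −3]], and C = P·diag(2, 3)·P⁻¹.
Then C⁴ = P·diag(16, 81)·P⁻¹ = [[−48, −567], [16, 162]] · [[2, 7], [−1, −3]] = [[471, 1365], [−130, −374]].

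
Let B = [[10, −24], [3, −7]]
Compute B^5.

[[280, −744], [93, −247]]

tr B = 3 and det B = 2, so the characteristic polynomial is λ² − (3)λ + (2) with roots 2 and 1.
Eigenvectors give P = [[3, −8], [1, −3]] with P⁻¹ = [[3, −8], [1, −3]], and B = P·diag(2, 1)·P⁻¹.
Then B^5 = P·diag(32, 1)·P⁻¹ = [[96, −8], [32, −3]] · [[3, −8], [1, −3]] = [[280, −744], [93, −247]].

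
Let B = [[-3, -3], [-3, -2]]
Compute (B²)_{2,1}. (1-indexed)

15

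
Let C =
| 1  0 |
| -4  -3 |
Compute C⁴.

tr C = -2 and det C = -3, so the characteristic polynomial is λ² − (-2)λ + (-3) with roots -3 and 1.
Eigenvectors give P = [[0, -1], [-1, 1]] with P⁻¹ = [[-1, -1], [-1, 0]], and C = P·diag(-3, 1)·P⁻¹.
Then C⁴ = P·diag(81, 1)·P⁻¹ = [[0, -1], [-81, 1]] · [[-1, -1], [-1, 0]] = [[1, 0], [80, 81]].

[[1, 0], [80, 81]]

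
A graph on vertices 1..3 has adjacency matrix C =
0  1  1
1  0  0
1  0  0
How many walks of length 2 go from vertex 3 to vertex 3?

1

The number of length-2 walks from vertex 3 to vertex 3 is entry (3,3) of C², where C is the adjacency matrix.
C² = [[2, 0, 0], [0, 1, 1], [0, 1, 1]]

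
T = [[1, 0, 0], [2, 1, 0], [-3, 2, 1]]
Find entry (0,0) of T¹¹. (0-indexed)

1

T = I + N where N = [[0, 0, 0], [2, 0, 0], [-3, 2, 0]] is strictly lower-triangular, so N³ = 0.
(I + N)¹¹ = I + 11·N + 55·N² = [[1, 0, 0], [22, 1, 0], [187, 22, 1]].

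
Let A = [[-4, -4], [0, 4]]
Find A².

[[16, 0], [0, 16]]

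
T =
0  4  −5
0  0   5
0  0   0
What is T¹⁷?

[[0, 0, 0], [0, 0, 0], [0, 0, 0]]

T is strictly triangular, hence nilpotent: T³ = 0, so T¹⁷ = 0.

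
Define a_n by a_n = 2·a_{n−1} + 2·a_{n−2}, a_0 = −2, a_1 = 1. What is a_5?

−20

With companion matrix B = [[2, 2], [1, 0]], [a_n, a_{n−1}]ᵀ = B·[a_{n−1}, a_{n−2}]ᵀ, so [a_5, a_4]ᵀ = B⁴·[a_1, a_0]ᵀ.
B⁴ = [[44, 32], [16, 12]], giving [a_5, a_4]ᵀ = [[−20], [−8]].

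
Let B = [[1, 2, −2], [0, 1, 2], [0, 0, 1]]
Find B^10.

B = I + N where N = [[0, 2, −2], [0, 0, 2], [0, 0, 0]] is strictly upper-triangular, so N^3 = 0.
(I + N)^10 = I + 10·N + 45·N^2 = [[1, 20, 160], [0, 1, 20], [0, 0, 1]].

[[1, 20, 160], [0, 1, 20], [0, 0, 1]]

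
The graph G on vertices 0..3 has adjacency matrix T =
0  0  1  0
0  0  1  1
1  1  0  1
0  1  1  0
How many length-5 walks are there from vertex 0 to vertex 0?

The number of length-5 walks from vertex 0 to vertex 0 is entry (0,0) of T⁵, where T is the adjacency matrix.
T² = [[1, 1, 0, 1], [1, 2, 1, 1], [0, 1, 3, 1], [1, 1, 1, 2]]
T³ = [[0, 1, 3, 1], [1, 2, 4, 3], [3, 4, 2, 4], [1, 3, 4, 2]]
T⁴ = [[3, 4, 2, 4], [4, 7, 6, 6], [2, 6, 11, 6], [4, 6, 6, 7]]
T⁵ = [[2, 6, 11, 6], [6, 12, 17, 13], [11, 17, 14, 17], [6, 13, 17, 12]]

2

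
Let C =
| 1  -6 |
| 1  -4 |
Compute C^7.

[[253, -762], [127, -382]]

tr C = -3 and det C = 2, so the characteristic polynomial is λ² − (-3)λ + (2) with roots -2 and -1.
Eigenvectors give P = [[2, -3], [1, -1]] with P⁻¹ = [[-1, 3], [-1, 2]], and C = P·diag(-2, -1)·P⁻¹.
Then C^7 = P·diag(-128, -1)·P⁻¹ = [[-256, 3], [-128, 1]] · [[-1, 3], [-1, 2]] = [[253, -762], [127, -382]].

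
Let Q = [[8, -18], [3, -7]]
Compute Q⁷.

[[386, -774], [129, -259]]

tr Q = 1 and det Q = -2, so the characteristic polynomial is λ² − (1)λ + (-2) with roots -1 and 2.
Eigenvectors give P = [[-2, -3], [-1, -1]] with P⁻¹ = [[1, -3], [-1, 2]], and Q = P·diag(-1, 2)·P⁻¹.
Then Q⁷ = P·diag(-1, 128)·P⁻¹ = [[2, -384], [1, -128]] · [[1, -3], [-1, 2]] = [[386, -774], [129, -259]].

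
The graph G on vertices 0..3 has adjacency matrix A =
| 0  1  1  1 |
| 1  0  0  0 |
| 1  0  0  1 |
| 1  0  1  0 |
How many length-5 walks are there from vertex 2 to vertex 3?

13

The number of length-5 walks from vertex 2 to vertex 3 is entry (2,3) of A⁵, where A is the adjacency matrix.
A² = [[3, 0, 1, 1], [0, 1, 1, 1], [1, 1, 2, 1], [1, 1, 1, 2]]
A³ = [[2, 3, 4, 4], [3, 0, 1, 1], [4, 1, 2, 3], [4, 1, 3, 2]]
A⁴ = [[11, 2, 6, 6], [2, 3, 4, 4], [6, 4, 7, 6], [6, 4, 6, 7]]
A⁵ = [[14, 11, 17, 17], [11, 2, 6, 6], [17, 6, 12, 13], [17, 6, 13, 12]]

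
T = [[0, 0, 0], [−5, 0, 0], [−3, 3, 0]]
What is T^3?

[[0, 0, 0], [0, 0, 0], [0, 0, 0]]

T is strictly triangular, hence nilpotent: T^3 = 0, so T^3 = 0.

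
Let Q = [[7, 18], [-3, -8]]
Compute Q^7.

[[259, 774], [-129, -386]]

tr Q = -1 and det Q = -2, so the characteristic polynomial is λ² − (-1)λ + (-2) with roots 1 and -2.
Eigenvectors give P = [[-3, 2], [1, -1]] with P⁻¹ = [[-1, -2], [-1, -3]], and Q = P·diag(1, -2)·P⁻¹.
Then Q^7 = P·diag(1, -128)·P⁻¹ = [[-3, -256], [1, 128]] · [[-1, -2], [-1, -3]] = [[259, 774], [-129, -386]].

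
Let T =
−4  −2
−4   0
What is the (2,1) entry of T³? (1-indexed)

T² = [[24, 8], [16, 8]]
T³ = [[−128, −48], [−96, −32]]

−96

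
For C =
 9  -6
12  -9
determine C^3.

[[81, -54], [108, -81]]

tr C = 0 and det C = -9, so the characteristic polynomial is λ² − (0)λ + (-9) with roots -3 and 3.
Eigenvectors give P = [[-1, 1], [-2, 1]] with P⁻¹ = [[1, -1], [2, -1]], and C = P·diag(-3, 3)·P⁻¹.
Then C^3 = P·diag(-27, 27)·P⁻¹ = [[27, 27], [54, 27]] · [[1, -1], [2, -1]] = [[81, -54], [108, -81]].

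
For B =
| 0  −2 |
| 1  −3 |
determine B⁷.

tr B = −3 and det B = 2, so the characteristic polynomial is λ² − (−3)λ + (2) with roots −2 and −1.
Eigenvectors give P = [[−1, 2], [−1, 1]] with P⁻¹ = [[1, −2], [1, −1]], and B = P·diag(−2, −1)·P⁻¹.
Then B⁷ = P·diag(−128, −1)·P⁻¹ = [[128, −2], [128, −1]] · [[1, −2], [1, −1]] = [[126, −254], [127, −255]].

[[126, −254], [127, −255]]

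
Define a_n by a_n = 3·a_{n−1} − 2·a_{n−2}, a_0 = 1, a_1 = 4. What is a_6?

190

With companion matrix T = [[3, −2], [1, 0]], [a_n, a_{n−1}]ᵀ = T·[a_{n−1}, a_{n−2}]ᵀ, so [a_6, a_5]ᵀ = T⁵·[a_1, a_0]ᵀ.
T⁵ = [[63, −62], [31, −30]], giving [a_6, a_5]ᵀ = [[190], [94]].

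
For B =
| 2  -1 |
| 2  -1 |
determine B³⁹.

[[2, -1], [2, -1]]

B² = B (a projection; rank 1, trace 1), so B³⁹ = B.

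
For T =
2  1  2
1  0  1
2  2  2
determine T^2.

[[9, 6, 9], [4, 3, 4], [10, 6, 10]]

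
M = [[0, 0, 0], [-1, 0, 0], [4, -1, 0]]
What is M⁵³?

[[0, 0, 0], [0, 0, 0], [0, 0, 0]]

M is strictly triangular, hence nilpotent: M³ = 0, so M⁵³ = 0.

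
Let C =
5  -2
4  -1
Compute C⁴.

[[161, -80], [160, -79]]

tr C = 4 and det C = 3, so the characteristic polynomial is λ² − (4)λ + (3) with roots 3 and 1.
Eigenvectors give P = [[-1, -1], [-1, -2]] with P⁻¹ = [[-2, 1], [1, -1]], and C = P·diag(3, 1)·P⁻¹.
Then C⁴ = P·diag(81, 1)·P⁻¹ = [[-81, -1], [-81, -2]] · [[-2, 1], [1, -1]] = [[161, -80], [160, -79]].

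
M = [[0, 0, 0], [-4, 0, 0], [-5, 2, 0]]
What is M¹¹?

M is strictly triangular, hence nilpotent: M³ = 0, so M¹¹ = 0.

[[0, 0, 0], [0, 0, 0], [0, 0, 0]]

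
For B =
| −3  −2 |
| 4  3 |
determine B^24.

[[1, 0], [0, 1]]

B² = I (check: tr B = 0 and det B = −1), so B^24 = I since 24 is even.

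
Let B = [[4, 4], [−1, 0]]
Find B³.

B² = [[12, 16], [−4, −4]]
B³ = [[32, 48], [−12, −16]]

[[32, 48], [−12, −16]]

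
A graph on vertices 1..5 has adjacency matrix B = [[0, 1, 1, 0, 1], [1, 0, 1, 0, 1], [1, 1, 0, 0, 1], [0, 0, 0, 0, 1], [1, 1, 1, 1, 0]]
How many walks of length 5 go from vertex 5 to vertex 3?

72

The number of length-5 walks from vertex 5 to vertex 3 is entry (5,3) of B⁵, where B is the adjacency matrix.
B² = [[3, 2, 2, 1, 2], [2, 3, 2, 1, 2], [2, 2, 3, 1, 2], [1, 1, 1, 1, 0], [2, 2, 2, 0, 4]]
B³ = [[6, 7, 7, 2, 8], [7, 6, 7, 2, 8], [7, 7, 6, 2, 8], [2, 2, 2, 0, 4], [8, 8, 8, 4, 6]]
B⁴ = [[22, 21, 21, 8, 22], [21, 22, 21, 8, 22], [21, 21, 22, 8, 22], [8, 8, 8, 4, 6], [22, 22, 22, 6, 28]]
B⁵ = [[64, 65, 65, 22, 72], [65, 64, 65, 22, 72], [65, 65, 64, 22, 72], [22, 22, 22, 6, 28], [72, 72, 72, 28, 72]]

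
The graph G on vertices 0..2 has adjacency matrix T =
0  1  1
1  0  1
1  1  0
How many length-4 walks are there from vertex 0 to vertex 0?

The number of length-4 walks from vertex 0 to vertex 0 is entry (0,0) of T^4, where T is the adjacency matrix.
T^2 = [[2, 1, 1], [1, 2, 1], [1, 1, 2]]
T^3 = [[2, 3, 3], [3, 2, 3], [3, 3, 2]]
T^4 = [[6, 5, 5], [5, 6, 5], [5, 5, 6]]

6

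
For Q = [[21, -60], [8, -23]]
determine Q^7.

tr Q = -2 and det Q = -3, so the characteristic polynomial is λ² − (-2)λ + (-3) with roots 1 and -3.
Eigenvectors give P = [[3, -5], [1, -2]] with P⁻¹ = [[2, -5], [1, -3]], and Q = P·diag(1, -3)·P⁻¹.
Then Q^7 = P·diag(1, -2187)·P⁻¹ = [[3, 10935], [1, 4374]] · [[2, -5], [1, -3]] = [[10941, -32820], [4376, -13127]].

[[10941, -32820], [4376, -13127]]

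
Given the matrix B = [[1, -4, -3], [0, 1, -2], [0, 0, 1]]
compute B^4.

B = I + N where N = [[0, -4, -3], [0, 0, -2], [0, 0, 0]] is strictly upper-triangular, so N^3 = 0.
(I + N)^4 = I + 4·N + 6·N^2 = [[1, -16, 36], [0, 1, -8], [0, 0, 1]].

[[1, -16, 36], [0, 1, -8], [0, 0, 1]]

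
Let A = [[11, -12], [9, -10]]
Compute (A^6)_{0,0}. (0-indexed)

253

tr A = 1 and det A = -2, so the characteristic polynomial is λ² − (1)λ + (-2) with roots 2 and -1.
Eigenvectors give P = [[4, -1], [3, -1]] with P⁻¹ = [[1, -1], [3, -4]], and A = P·diag(2, -1)·P⁻¹.
Then A^6 = P·diag(64, 1)·P⁻¹ = [[256, -1], [192, -1]] · [[1, -1], [3, -4]] = [[253, -252], [189, -188]].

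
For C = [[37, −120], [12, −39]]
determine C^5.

tr C = −2 and det C = −3, so the characteristic polynomial is λ² − (−2)λ + (−3) with roots −3 and 1.
Eigenvectors give P = [[3, 10], [1, 3]] with P⁻¹ = [[−3, 10], [1, −3]], and C = P·diag(−3, 1)·P⁻¹.
Then C^5 = P·diag(−243, 1)·P⁻¹ = [[−729, 10], [−243, 3]] · [[−3, 10], [1, −3]] = [[2197, −7320], [732, −2439]].

[[2197, −7320], [732, −2439]]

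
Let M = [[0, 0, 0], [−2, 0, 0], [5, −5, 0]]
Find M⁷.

[[0, 0, 0], [0, 0, 0], [0, 0, 0]]

M is strictly triangular, hence nilpotent: M³ = 0, so M⁷ = 0.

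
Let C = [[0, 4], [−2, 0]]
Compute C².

[[−8, 0], [0, −8]]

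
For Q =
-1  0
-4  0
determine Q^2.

[[1, 0], [4, 0]]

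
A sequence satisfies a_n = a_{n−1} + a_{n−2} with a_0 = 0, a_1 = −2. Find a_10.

With companion matrix B = [[1, 1], [1, 0]], [a_n, a_{n−1}]ᵀ = B·[a_{n−1}, a_{n−2}]ᵀ, so [a_10, a_9]ᵀ = B^9·[a_1, a_0]ᵀ.
B^9 = [[55, 34], [34, 21]], giving [a_10, a_9]ᵀ = [[−110], [−68]].

−110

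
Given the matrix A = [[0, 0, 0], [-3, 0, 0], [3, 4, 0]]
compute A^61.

[[0, 0, 0], [0, 0, 0], [0, 0, 0]]

A is strictly triangular, hence nilpotent: A^3 = 0, so A^61 = 0.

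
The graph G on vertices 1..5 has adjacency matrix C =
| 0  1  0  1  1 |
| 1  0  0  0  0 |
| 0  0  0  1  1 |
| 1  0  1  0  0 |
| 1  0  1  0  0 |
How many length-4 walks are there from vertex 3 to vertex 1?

10

The number of length-4 walks from vertex 3 to vertex 1 is entry (3,1) of C⁴, where C is the adjacency matrix.
C² = [[3, 0, 2, 0, 0], [0, 1, 0, 1, 1], [2, 0, 2, 0, 0], [0, 1, 0, 2, 2], [0, 1, 0, 2, 2]]
C³ = [[0, 3, 0, 5, 5], [3, 0, 2, 0, 0], [0, 2, 0, 4, 4], [5, 0, 4, 0, 0], [5, 0, 4, 0, 0]]
C⁴ = [[13, 0, 10, 0, 0], [0, 3, 0, 5, 5], [10, 0, 8, 0, 0], [0, 5, 0, 9, 9], [0, 5, 0, 9, 9]]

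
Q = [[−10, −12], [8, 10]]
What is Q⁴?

tr Q = 0 and det Q = −4, so the characteristic polynomial is λ² − (0)λ + (−4) with roots −2 and 2.
Eigenvectors give P = [[−3, 1], [2, −1]] with P⁻¹ = [[−1, −1], [−2, −3]], and Q = P·diag(−2, 2)·P⁻¹.
Then Q⁴ = P·diag(16, 16)·P⁻¹ = [[−48, 16], [32, −16]] · [[−1, −1], [−2, −3]] = [[16, 0], [0, 16]].

[[16, 0], [0, 16]]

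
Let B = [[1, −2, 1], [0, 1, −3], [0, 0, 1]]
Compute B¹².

B = I + N where N = [[0, −2, 1], [0, 0, −3], [0, 0, 0]] is strictly upper-triangular, so N³ = 0.
(I + N)¹² = I + 12·N + 66·N² = [[1, −24, 408], [0, 1, −36], [0, 0, 1]].

[[1, −24, 408], [0, 1, −36], [0, 0, 1]]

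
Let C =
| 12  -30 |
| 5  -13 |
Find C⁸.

tr C = -1 and det C = -6, so the characteristic polynomial is λ² − (-1)λ + (-6) with roots 2 and -3.
Eigenvectors give P = [[3, 2], [1, 1]] with P⁻¹ = [[1, -2], [-1, 3]], and C = P·diag(2, -3)·P⁻¹.
Then C⁸ = P·diag(256, 6561)·P⁻¹ = [[768, 13122], [256, 6561]] · [[1, -2], [-1, 3]] = [[-12354, 37830], [-6305, 19171]].

[[-12354, 37830], [-6305, 19171]]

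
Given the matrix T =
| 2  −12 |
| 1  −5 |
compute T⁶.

[[−188, 756], [−63, 253]]

tr T = −3 and det T = 2, so the characteristic polynomial is λ² − (−3)λ + (2) with roots −2 and −1.
Eigenvectors give P = [[3, 4], [1, 1]] with P⁻¹ = [[−1, 4], [1, −3]], and T = P·diag(−2, −1)·P⁻¹.
Then T⁶ = P·diag(64, 1)·P⁻¹ = [[192, 4], [64, 1]] · [[−1, 4], [1, −3]] = [[−188, 756], [−63, 253]].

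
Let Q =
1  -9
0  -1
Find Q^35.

Q² = I (check: tr Q = 0 and det Q = -1), so Q^35 = Q since 35 is odd.

[[1, -9], [0, -1]]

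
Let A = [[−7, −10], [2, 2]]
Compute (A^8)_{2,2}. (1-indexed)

−24964

tr A = −5 and det A = 6, so the characteristic polynomial is λ² − (−5)λ + (6) with roots −3 and −2.
Eigenvectors give P = [[5, −2], [−2, 1]] with P⁻¹ = [[1, 2], [2, 5]], and A = P·diag(−3, −2)·P⁻¹.
Then A^8 = P·diag(6561, 256)·P⁻¹ = [[32805, −512], [−13122, 256]] · [[1, 2], [2, 5]] = [[31781, 63050], [−12610, −24964]].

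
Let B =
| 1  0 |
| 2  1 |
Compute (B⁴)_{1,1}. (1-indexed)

B = I + N where N = [[0, 0], [2, 0]] is strictly lower-triangular, so N² = 0.
(I + N)⁴ = I + 4·N = [[1, 0], [8, 1]].

1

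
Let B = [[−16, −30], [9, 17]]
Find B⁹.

[[−2566, −5130], [1539, 3077]]

tr B = 1 and det B = −2, so the characteristic polynomial is λ² − (1)λ + (−2) with roots −1 and 2.
Eigenvectors give P = [[−2, 5], [1, −3]] with P⁻¹ = [[−3, −5], [−1, −2]], and B = P·diag(−1, 2)·P⁻¹.
Then B⁹ = P·diag(−1, 512)·P⁻¹ = [[2, 2560], [−1, −1536]] · [[−3, −5], [−1, −2]] = [[−2566, −5130], [1539, 3077]].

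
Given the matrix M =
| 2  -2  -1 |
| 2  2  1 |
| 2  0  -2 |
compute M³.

[[-24, -12, -2], [16, -20, -6], [-4, -8, -8]]

M² = [[-2, -8, -2], [10, 0, -2], [0, -4, 2]]
M³ = [[-24, -12, -2], [16, -20, -6], [-4, -8, -8]]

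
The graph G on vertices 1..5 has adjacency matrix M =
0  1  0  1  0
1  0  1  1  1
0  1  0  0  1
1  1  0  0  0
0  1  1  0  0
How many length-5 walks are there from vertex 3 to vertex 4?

The number of length-5 walks from vertex 3 to vertex 4 is entry (3,4) of M^5, where M is the adjacency matrix.
M^2 = [[2, 1, 1, 1, 1], [1, 4, 1, 1, 1], [1, 1, 2, 1, 1], [1, 1, 1, 2, 1], [1, 1, 1, 1, 2]]
M^3 = [[2, 5, 2, 3, 2], [5, 4, 5, 5, 5], [2, 5, 2, 2, 3], [3, 5, 2, 2, 2], [2, 5, 3, 2, 2]]
M^4 = [[8, 9, 7, 7, 7], [9, 20, 9, 9, 9], [7, 9, 8, 7, 7], [7, 9, 7, 8, 7], [7, 9, 7, 7, 8]]
M^5 = [[16, 29, 16, 17, 16], [29, 36, 29, 29, 29], [16, 29, 16, 16, 17], [17, 29, 16, 16, 16], [16, 29, 17, 16, 16]]

16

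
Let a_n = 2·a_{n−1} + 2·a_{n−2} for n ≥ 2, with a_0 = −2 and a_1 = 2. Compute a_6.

With companion matrix Q = [[2, 2], [1, 0]], [a_n, a_{n−1}]ᵀ = Q·[a_{n−1}, a_{n−2}]ᵀ, so [a_6, a_5]ᵀ = Q⁵·[a_1, a_0]ᵀ.
Q⁵ = [[120, 88], [44, 32]], giving [a_6, a_5]ᵀ = [[64], [24]].

64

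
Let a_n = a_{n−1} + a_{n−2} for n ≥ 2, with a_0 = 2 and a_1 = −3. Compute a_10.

With companion matrix B = [[1, 1], [1, 0]], [a_n, a_{n−1}]ᵀ = B·[a_{n−1}, a_{n−2}]ᵀ, so [a_10, a_9]ᵀ = B⁹·[a_1, a_0]ᵀ.
B⁹ = [[55, 34], [34, 21]], giving [a_10, a_9]ᵀ = [[−97], [−60]].

−97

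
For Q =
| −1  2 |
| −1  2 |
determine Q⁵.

Q² = Q (a projection; rank 1, trace 1), so Q⁵ = Q.

[[−1, 2], [−1, 2]]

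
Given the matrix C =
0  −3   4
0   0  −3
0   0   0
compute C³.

C is strictly triangular, hence nilpotent: C³ = 0, so C³ = 0.

[[0, 0, 0], [0, 0, 0], [0, 0, 0]]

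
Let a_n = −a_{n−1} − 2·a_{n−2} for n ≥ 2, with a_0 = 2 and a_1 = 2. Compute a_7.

With companion matrix B = [[−1, −2], [1, 0]], [a_n, a_{n−1}]ᵀ = B·[a_{n−1}, a_{n−2}]ᵀ, so [a_7, a_6]ᵀ = B^6·[a_1, a_0]ᵀ.
B^6 = [[7, 10], [−5, 2]], giving [a_7, a_6]ᵀ = [[34], [−6]].

34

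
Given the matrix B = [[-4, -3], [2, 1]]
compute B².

[[10, 9], [-6, -5]]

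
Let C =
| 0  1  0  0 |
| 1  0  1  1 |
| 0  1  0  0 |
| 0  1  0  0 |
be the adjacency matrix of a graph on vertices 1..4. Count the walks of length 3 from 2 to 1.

The number of length-3 walks from vertex 2 to vertex 1 is entry (2,1) of C³, where C is the adjacency matrix.
C² = [[1, 0, 1, 1], [0, 3, 0, 0], [1, 0, 1, 1], [1, 0, 1, 1]]
C³ = [[0, 3, 0, 0], [3, 0, 3, 3], [0, 3, 0, 0], [0, 3, 0, 0]]

3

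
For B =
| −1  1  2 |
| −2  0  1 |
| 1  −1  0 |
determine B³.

B² = [[1, −3, −1], [3, −3, −4], [1, 1, 1]]
B³ = [[4, 2, −1], [−1, 7, 3], [−2, 0, 3]]

[[4, 2, −1], [−1, 7, 3], [−2, 0, 3]]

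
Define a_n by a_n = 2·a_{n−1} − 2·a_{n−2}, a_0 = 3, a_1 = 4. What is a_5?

−16

With companion matrix B = [[2, −2], [1, 0]], [a_n, a_{n−1}]ᵀ = B·[a_{n−1}, a_{n−2}]ᵀ, so [a_5, a_4]ᵀ = B⁴·[a_1, a_0]ᵀ.
B⁴ = [[−4, 0], [0, −4]], giving [a_5, a_4]ᵀ = [[−16], [−12]].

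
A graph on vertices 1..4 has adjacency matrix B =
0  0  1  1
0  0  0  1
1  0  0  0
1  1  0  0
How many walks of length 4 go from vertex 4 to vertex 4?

5

The number of length-4 walks from vertex 4 to vertex 4 is entry (4,4) of B⁴, where B is the adjacency matrix.
B² = [[2, 1, 0, 0], [1, 1, 0, 0], [0, 0, 1, 1], [0, 0, 1, 2]]
B³ = [[0, 0, 2, 3], [0, 0, 1, 2], [2, 1, 0, 0], [3, 2, 0, 0]]
B⁴ = [[5, 3, 0, 0], [3, 2, 0, 0], [0, 0, 2, 3], [0, 0, 3, 5]]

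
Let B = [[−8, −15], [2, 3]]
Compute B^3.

tr B = −5 and det B = 6, so the characteristic polynomial is λ² − (−5)λ + (6) with roots −2 and −3.
Eigenvectors give P = [[5, 3], [−2, −1]] with P⁻¹ = [[−1, −3], [2, 5]], and B = P·diag(−2, −3)·P⁻¹.
Then B^3 = P·diag(−8, −27)·P⁻¹ = [[−40, −81], [16, 27]] · [[−1, −3], [2, 5]] = [[−122, −285], [38, 87]].

[[−122, −285], [38, 87]]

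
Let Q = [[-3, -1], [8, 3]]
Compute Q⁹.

Q² = I (check: tr Q = 0 and det Q = -1), so Q⁹ = Q since 9 is odd.

[[-3, -1], [8, 3]]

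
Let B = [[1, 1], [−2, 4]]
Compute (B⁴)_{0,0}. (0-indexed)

−49

tr B = 5 and det B = 6, so the characteristic polynomial is λ² − (5)λ + (6) with roots 3 and 2.
Eigenvectors give P = [[−1, 1], [−2, 1]] with P⁻¹ = [[1, −1], [2, −1]], and B = P·diag(3, 2)·P⁻¹.
Then B⁴ = P·diag(81, 16)·P⁻¹ = [[−81, 16], [−162, 16]] · [[1, −1], [2, −1]] = [[−49, 65], [−130, 146]].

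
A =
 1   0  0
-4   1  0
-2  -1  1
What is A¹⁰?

[[1, 0, 0], [-40, 1, 0], [160, -10, 1]]

A = I + N where N = [[0, 0, 0], [-4, 0, 0], [-2, -1, 0]] is strictly lower-triangular, so N³ = 0.
(I + N)¹⁰ = I + 10·N + 45·N² = [[1, 0, 0], [-40, 1, 0], [160, -10, 1]].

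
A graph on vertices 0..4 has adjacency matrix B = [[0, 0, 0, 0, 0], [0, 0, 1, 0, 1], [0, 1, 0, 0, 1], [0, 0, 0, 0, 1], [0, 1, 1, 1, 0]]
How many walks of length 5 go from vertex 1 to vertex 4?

The number of length-5 walks from vertex 1 to vertex 4 is entry (1,4) of B^5, where B is the adjacency matrix.
B^2 = [[0, 0, 0, 0, 0], [0, 2, 1, 1, 1], [0, 1, 2, 1, 1], [0, 1, 1, 1, 0], [0, 1, 1, 0, 3]]
B^3 = [[0, 0, 0, 0, 0], [0, 2, 3, 1, 4], [0, 3, 2, 1, 4], [0, 1, 1, 0, 3], [0, 4, 4, 3, 2]]
B^4 = [[0, 0, 0, 0, 0], [0, 7, 6, 4, 6], [0, 6, 7, 4, 6], [0, 4, 4, 3, 2], [0, 6, 6, 2, 11]]
B^5 = [[0, 0, 0, 0, 0], [0, 12, 13, 6, 17], [0, 13, 12, 6, 17], [0, 6, 6, 2, 11], [0, 17, 17, 11, 14]]

17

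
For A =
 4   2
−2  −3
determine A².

[[12, 2], [−2, 5]]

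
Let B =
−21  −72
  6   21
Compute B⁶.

[[729, 0], [0, 729]]

tr B = 0 and det B = −9, so the characteristic polynomial is λ² − (0)λ + (−9) with roots 3 and −3.
Eigenvectors give P = [[−3, 4], [1, −1]] with P⁻¹ = [[1, 4], [1, 3]], and B = P·diag(3, −3)·P⁻¹.
Then B⁶ = P·diag(729, 729)·P⁻¹ = [[−2187, 2916], [729, −729]] · [[1, 4], [1, 3]] = [[729, 0], [0, 729]].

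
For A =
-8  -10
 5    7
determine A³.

[[-62, -70], [35, 43]]

tr A = -1 and det A = -6, so the characteristic polynomial is λ² − (-1)λ + (-6) with roots -3 and 2.
Eigenvectors give P = [[-2, -1], [1, 1]] with P⁻¹ = [[-1, -1], [1, 2]], and A = P·diag(-3, 2)·P⁻¹.
Then A³ = P·diag(-27, 8)·P⁻¹ = [[54, -8], [-27, 8]] · [[-1, -1], [1, 2]] = [[-62, -70], [35, 43]].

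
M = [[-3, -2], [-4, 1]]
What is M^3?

[[-67, -30], [-60, -7]]

M^2 = [[17, 4], [8, 9]]
M^3 = [[-67, -30], [-60, -7]]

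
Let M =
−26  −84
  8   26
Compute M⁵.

tr M = 0 and det M = −4, so the characteristic polynomial is λ² − (0)λ + (−4) with roots −2 and 2.
Eigenvectors give P = [[−7, −3], [2, 1]] with P⁻¹ = [[−1, −3], [2, 7]], and M = P·diag(−2, 2)·P⁻¹.
Then M⁵ = P·diag(−32, 32)·P⁻¹ = [[224, −96], [−64, 32]] · [[−1, −3], [2, 7]] = [[−416, −1344], [128, 416]].

[[−416, −1344], [128, 416]]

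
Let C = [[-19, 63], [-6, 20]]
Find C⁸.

tr C = 1 and det C = -2, so the characteristic polynomial is λ² − (1)λ + (-2) with roots 2 and -1.
Eigenvectors give P = [[-3, -7], [-1, -2]] with P⁻¹ = [[2, -7], [-1, 3]], and C = P·diag(2, -1)·P⁻¹.
Then C⁸ = P·diag(256, 1)·P⁻¹ = [[-768, -7], [-256, -2]] · [[2, -7], [-1, 3]] = [[-1529, 5355], [-510, 1786]].

[[-1529, 5355], [-510, 1786]]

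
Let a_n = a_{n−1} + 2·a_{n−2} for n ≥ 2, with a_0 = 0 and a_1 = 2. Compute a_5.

22

With companion matrix T = [[1, 2], [1, 0]], [a_n, a_{n−1}]ᵀ = T·[a_{n−1}, a_{n−2}]ᵀ, so [a_5, a_4]ᵀ = T^4·[a_1, a_0]ᵀ.
T^4 = [[11, 10], [5, 6]], giving [a_5, a_4]ᵀ = [[22], [10]].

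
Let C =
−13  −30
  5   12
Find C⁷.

[[−6817, −13890], [2315, 4758]]

tr C = −1 and det C = −6, so the characteristic polynomial is λ² − (−1)λ + (−6) with roots −3 and 2.
Eigenvectors give P = [[−3, −2], [1, 1]] with P⁻¹ = [[−1, −2], [1, 3]], and C = P·diag(−3, 2)·P⁻¹.
Then C⁷ = P·diag(−2187, 128)·P⁻¹ = [[6561, −256], [−2187, 128]] · [[−1, −2], [1, 3]] = [[−6817, −13890], [2315, 4758]].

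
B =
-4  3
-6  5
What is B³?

[[-10, 9], [-18, 17]]

tr B = 1 and det B = -2, so the characteristic polynomial is λ² − (1)λ + (-2) with roots -1 and 2.
Eigenvectors give P = [[-1, -1], [-1, -2]] with P⁻¹ = [[-2, 1], [1, -1]], and B = P·diag(-1, 2)·P⁻¹.
Then B³ = P·diag(-1, 8)·P⁻¹ = [[1, -8], [1, -16]] · [[-2, 1], [1, -1]] = [[-10, 9], [-18, 17]].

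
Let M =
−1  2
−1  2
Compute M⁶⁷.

M² = M (a projection; rank 1, trace 1), so M⁶⁷ = M.

[[−1, 2], [−1, 2]]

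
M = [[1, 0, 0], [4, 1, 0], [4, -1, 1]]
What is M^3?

[[1, 0, 0], [12, 1, 0], [0, -3, 1]]

M = I + N where N = [[0, 0, 0], [4, 0, 0], [4, -1, 0]] is strictly lower-triangular, so N^3 = 0.
(I + N)^3 = I + 3·N + 3·N^2 = [[1, 0, 0], [12, 1, 0], [0, -3, 1]].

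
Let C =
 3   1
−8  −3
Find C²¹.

[[3, 1], [−8, −3]]

C² = I (check: tr C = 0 and det C = −1), so C²¹ = C since 21 is odd.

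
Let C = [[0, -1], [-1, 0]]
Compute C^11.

[[0, -1], [-1, 0]]

C² = I (check: tr C = 0 and det C = -1), so C^11 = C since 11 is odd.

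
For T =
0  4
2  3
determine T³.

T² = [[8, 12], [6, 17]]
T³ = [[24, 68], [34, 75]]

[[24, 68], [34, 75]]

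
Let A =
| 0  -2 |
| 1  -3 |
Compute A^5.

[[30, -62], [31, -63]]

tr A = -3 and det A = 2, so the characteristic polynomial is λ² − (-3)λ + (2) with roots -1 and -2.
Eigenvectors give P = [[-2, -1], [-1, -1]] with P⁻¹ = [[-1, 1], [1, -2]], and A = P·diag(-1, -2)·P⁻¹.
Then A^5 = P·diag(-1, -32)·P⁻¹ = [[2, 32], [1, 32]] · [[-1, 1], [1, -2]] = [[30, -62], [31, -63]].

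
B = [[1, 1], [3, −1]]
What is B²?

[[4, 0], [0, 4]]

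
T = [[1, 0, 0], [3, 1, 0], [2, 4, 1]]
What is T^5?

T = I + N where N = [[0, 0, 0], [3, 0, 0], [2, 4, 0]] is strictly lower-triangular, so N^3 = 0.
(I + N)^5 = I + 5·N + 10·N^2 = [[1, 0, 0], [15, 1, 0], [130, 20, 1]].

[[1, 0, 0], [15, 1, 0], [130, 20, 1]]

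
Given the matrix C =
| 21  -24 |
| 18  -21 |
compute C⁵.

tr C = 0 and det C = -9, so the characteristic polynomial is λ² − (0)λ + (-9) with roots 3 and -3.
Eigenvectors give P = [[4, 1], [3, 1]] with P⁻¹ = [[1, -1], [-3, 4]], and C = P·diag(3, -3)·P⁻¹.
Then C⁵ = P·diag(243, -243)·P⁻¹ = [[972, -243], [729, -243]] · [[1, -1], [-3, 4]] = [[1701, -1944], [1458, -1701]].

[[1701, -1944], [1458, -1701]]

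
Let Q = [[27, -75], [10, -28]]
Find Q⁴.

tr Q = -1 and det Q = -6, so the characteristic polynomial is λ² − (-1)λ + (-6) with roots 2 and -3.
Eigenvectors give P = [[3, -5], [1, -2]] with P⁻¹ = [[2, -5], [1, -3]], and Q = P·diag(2, -3)·P⁻¹.
Then Q⁴ = P·diag(16, 81)·P⁻¹ = [[48, -405], [16, -162]] · [[2, -5], [1, -3]] = [[-309, 975], [-130, 406]].

[[-309, 975], [-130, 406]]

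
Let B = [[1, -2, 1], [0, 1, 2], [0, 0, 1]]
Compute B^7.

[[1, -14, -77], [0, 1, 14], [0, 0, 1]]

B = I + N where N = [[0, -2, 1], [0, 0, 2], [0, 0, 0]] is strictly upper-triangular, so N^3 = 0.
(I + N)^7 = I + 7·N + 21·N^2 = [[1, -14, -77], [0, 1, 14], [0, 0, 1]].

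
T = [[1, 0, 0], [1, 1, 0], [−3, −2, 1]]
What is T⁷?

[[1, 0, 0], [7, 1, 0], [−63, −14, 1]]

T = I + N where N = [[0, 0, 0], [1, 0, 0], [−3, −2, 0]] is strictly lower-triangular, so N³ = 0.
(I + N)⁷ = I + 7·N + 21·N² = [[1, 0, 0], [7, 1, 0], [−63, −14, 1]].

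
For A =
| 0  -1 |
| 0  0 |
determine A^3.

[[0, 0], [0, 0]]

A is strictly triangular, hence nilpotent: A^2 = 0, so A^3 = 0.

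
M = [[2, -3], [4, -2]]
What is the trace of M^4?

128

M^2 = [[-8, 0], [0, -8]]
M^3 = [[-16, 24], [-32, 16]]
M^4 = [[64, 0], [0, 64]]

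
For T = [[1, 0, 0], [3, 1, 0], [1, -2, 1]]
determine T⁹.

T = I + N where N = [[0, 0, 0], [3, 0, 0], [1, -2, 0]] is strictly lower-triangular, so N³ = 0.
(I + N)⁹ = I + 9·N + 36·N² = [[1, 0, 0], [27, 1, 0], [-207, -18, 1]].

[[1, 0, 0], [27, 1, 0], [-207, -18, 1]]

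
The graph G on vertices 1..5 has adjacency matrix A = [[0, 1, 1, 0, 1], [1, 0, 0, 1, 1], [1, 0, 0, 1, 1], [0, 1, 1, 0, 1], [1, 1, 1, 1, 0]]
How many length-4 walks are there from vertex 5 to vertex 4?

24

The number of length-4 walks from vertex 5 to vertex 4 is entry (5,4) of A⁴, where A is the adjacency matrix.
A² = [[3, 1, 1, 3, 2], [1, 3, 3, 1, 2], [1, 3, 3, 1, 2], [3, 1, 1, 3, 2], [2, 2, 2, 2, 4]]
A³ = [[4, 8, 8, 4, 8], [8, 4, 4, 8, 8], [8, 4, 4, 8, 8], [4, 8, 8, 4, 8], [8, 8, 8, 8, 8]]
A⁴ = [[24, 16, 16, 24, 24], [16, 24, 24, 16, 24], [16, 24, 24, 16, 24], [24, 16, 16, 24, 24], [24, 24, 24, 24, 32]]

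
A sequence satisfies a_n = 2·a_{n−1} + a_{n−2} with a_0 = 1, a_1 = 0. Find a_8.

With companion matrix A = [[2, 1], [1, 0]], [a_n, a_{n−1}]ᵀ = A·[a_{n−1}, a_{n−2}]ᵀ, so [a_8, a_7]ᵀ = A⁷·[a_1, a_0]ᵀ.
A⁷ = [[408, 169], [169, 70]], giving [a_8, a_7]ᵀ = [[169], [70]].

169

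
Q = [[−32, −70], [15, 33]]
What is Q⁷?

[[−14018, −32410], [6945, 16077]]

tr Q = 1 and det Q = −6, so the characteristic polynomial is λ² − (1)λ + (−6) with roots 3 and −2.
Eigenvectors give P = [[2, 7], [−1, −3]] with P⁻¹ = [[−3, −7], [1, 2]], and Q = P·diag(3, −2)·P⁻¹.
Then Q⁷ = P·diag(2187, −128)·P⁻¹ = [[4374, −896], [−2187, 384]] · [[−3, −7], [1, 2]] = [[−14018, −32410], [6945, 16077]].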